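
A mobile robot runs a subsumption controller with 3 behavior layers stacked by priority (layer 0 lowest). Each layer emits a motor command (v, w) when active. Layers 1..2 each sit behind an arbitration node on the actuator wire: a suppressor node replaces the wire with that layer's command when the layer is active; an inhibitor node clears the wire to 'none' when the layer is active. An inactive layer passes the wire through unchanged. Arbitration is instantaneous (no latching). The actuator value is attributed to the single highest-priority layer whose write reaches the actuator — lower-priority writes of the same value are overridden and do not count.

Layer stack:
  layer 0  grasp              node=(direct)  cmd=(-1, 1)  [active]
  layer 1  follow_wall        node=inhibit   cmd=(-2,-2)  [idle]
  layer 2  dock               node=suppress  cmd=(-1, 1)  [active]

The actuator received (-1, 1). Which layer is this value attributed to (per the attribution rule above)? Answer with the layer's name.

layer 0 (grasp) active — direct: (-1, 1)
layer 1 (follow_wall) idle — unchanged: (-1, 1)
layer 2 (dock) active — suppresses: (-1, 1)
→ actuator (-1, 1)
last writer: layer 2 = dock

dock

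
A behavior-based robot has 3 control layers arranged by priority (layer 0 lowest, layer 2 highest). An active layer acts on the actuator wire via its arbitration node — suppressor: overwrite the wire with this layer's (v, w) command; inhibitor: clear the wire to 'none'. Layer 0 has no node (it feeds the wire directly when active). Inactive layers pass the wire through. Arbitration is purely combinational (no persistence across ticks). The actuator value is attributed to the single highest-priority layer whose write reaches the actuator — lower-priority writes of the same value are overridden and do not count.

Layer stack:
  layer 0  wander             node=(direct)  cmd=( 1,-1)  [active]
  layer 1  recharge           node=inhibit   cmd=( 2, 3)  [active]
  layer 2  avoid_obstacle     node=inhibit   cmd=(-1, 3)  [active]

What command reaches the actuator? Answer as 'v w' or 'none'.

none

[0] wander on; wire := (1, -1)
[1] recharge on (inhibit); wire := none
[2] avoid_obstacle on (inhibit); wire := none
output none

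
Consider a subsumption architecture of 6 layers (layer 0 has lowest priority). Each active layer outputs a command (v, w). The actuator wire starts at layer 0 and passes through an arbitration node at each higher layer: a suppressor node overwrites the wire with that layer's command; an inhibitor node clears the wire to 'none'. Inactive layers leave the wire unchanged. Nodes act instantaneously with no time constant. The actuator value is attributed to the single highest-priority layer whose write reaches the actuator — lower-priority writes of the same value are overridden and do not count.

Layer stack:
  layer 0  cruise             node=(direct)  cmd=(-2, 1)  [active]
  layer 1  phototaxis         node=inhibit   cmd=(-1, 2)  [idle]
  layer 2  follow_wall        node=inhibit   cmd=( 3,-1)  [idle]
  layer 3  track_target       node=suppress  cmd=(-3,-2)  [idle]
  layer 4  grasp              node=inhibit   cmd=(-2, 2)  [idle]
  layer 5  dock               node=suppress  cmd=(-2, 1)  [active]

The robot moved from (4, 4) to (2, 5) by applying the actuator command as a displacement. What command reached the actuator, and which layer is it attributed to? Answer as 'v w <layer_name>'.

-2 1 dock

displacement = (2, 5) − (4, 4) = (-2, 1)
layer 0 (cruise) active — direct: (-2, 1)
layer 1 (phototaxis) idle — unchanged: (-2, 1)
layer 2 (follow_wall) idle — unchanged: (-2, 1)
layer 3 (track_target) idle — unchanged: (-2, 1)
layer 4 (grasp) idle — unchanged: (-2, 1)
layer 5 (dock) active — suppresses: (-2, 1)
→ actuator (-2, 1) — from layer 5 (dock)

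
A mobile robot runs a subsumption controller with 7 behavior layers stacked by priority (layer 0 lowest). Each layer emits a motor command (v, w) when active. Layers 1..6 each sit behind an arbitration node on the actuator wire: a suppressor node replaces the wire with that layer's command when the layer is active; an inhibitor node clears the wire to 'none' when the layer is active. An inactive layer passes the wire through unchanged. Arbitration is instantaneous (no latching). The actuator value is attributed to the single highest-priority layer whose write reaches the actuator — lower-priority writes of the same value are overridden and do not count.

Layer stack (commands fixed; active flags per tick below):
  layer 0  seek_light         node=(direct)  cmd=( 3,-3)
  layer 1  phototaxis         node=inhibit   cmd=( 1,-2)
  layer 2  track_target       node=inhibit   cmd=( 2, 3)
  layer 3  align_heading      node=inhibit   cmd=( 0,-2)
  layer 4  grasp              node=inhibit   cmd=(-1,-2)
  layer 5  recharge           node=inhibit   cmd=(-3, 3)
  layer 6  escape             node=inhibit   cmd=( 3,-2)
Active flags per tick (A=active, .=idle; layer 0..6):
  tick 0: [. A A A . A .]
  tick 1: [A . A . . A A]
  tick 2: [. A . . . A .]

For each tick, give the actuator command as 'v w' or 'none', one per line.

none
none
none

tick 0:
  layer 0 (seek_light) idle — none
  layer 1 (phototaxis) active — inhibits: none
  layer 2 (track_target) active — inhibits: none
  layer 3 (align_heading) active — inhibits: none
  layer 4 (grasp) idle — unchanged: none
  layer 5 (recharge) active — inhibits: none
  layer 6 (escape) idle — unchanged: none
  → actuator none
tick 1:
  layer 0 (seek_light) active — direct: (3, -3)
  layer 1 (phototaxis) idle — unchanged: (3, -3)
  layer 2 (track_target) active — inhibits: none
  layer 3 (align_heading) idle — unchanged: none
  layer 4 (grasp) idle — unchanged: none
  layer 5 (recharge) active — inhibits: none
  layer 6 (escape) active — inhibits: none
  → actuator none
tick 2:
  layer 0 (seek_light) idle — none
  layer 1 (phototaxis) active — inhibits: none
  layer 2 (track_target) idle — unchanged: none
  layer 3 (align_heading) idle — unchanged: none
  layer 4 (grasp) idle — unchanged: none
  layer 5 (recharge) active — inhibits: none
  layer 6 (escape) idle — unchanged: none
  → actuator none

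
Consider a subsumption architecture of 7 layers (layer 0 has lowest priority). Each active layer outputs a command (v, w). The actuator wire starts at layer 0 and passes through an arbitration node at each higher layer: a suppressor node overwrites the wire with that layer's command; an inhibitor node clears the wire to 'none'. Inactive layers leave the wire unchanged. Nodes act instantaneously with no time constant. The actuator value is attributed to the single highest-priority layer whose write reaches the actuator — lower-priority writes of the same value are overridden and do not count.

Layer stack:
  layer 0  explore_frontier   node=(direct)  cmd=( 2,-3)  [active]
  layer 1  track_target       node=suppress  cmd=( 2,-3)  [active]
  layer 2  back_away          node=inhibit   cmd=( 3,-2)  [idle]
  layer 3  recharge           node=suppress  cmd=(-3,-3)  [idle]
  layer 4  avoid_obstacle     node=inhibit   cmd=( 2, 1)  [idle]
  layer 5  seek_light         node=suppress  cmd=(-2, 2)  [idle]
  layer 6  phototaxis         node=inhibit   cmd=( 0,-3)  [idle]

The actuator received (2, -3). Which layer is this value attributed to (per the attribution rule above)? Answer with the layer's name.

[0] explore_frontier on; wire := (2, -3)
[1] track_target on (suppress); wire := (2, -3)
[2] back_away off; pass (2, -3)
[3] recharge off; pass (2, -3)
[4] avoid_obstacle off; pass (2, -3)
[5] seek_light off; pass (2, -3)
[6] phototaxis off; pass (2, -3)
output (2, -3)
last writer: layer 1 = track_target

track_target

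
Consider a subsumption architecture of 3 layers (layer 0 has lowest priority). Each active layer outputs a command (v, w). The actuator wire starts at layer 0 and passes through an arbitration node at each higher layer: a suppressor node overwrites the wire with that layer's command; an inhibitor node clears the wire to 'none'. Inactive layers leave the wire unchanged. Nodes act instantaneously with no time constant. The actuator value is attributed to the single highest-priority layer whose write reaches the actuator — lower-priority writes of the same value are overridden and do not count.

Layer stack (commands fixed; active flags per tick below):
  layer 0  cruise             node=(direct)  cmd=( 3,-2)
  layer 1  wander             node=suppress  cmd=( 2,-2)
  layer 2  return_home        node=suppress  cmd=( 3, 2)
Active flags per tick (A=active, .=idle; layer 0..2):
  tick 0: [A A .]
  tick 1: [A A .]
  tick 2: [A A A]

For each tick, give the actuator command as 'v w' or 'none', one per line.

tick 0:
  [0] cruise on; wire := (3, -2)
  [1] wander on (suppress); wire := (2, -2)
  [2] return_home off; pass (2, -2)
  output (2, -2)
tick 1:
  [0] cruise on; wire := (3, -2)
  [1] wander on (suppress); wire := (2, -2)
  [2] return_home off; pass (2, -2)
  output (2, -2)
tick 2:
  [0] cruise on; wire := (3, -2)
  [1] wander on (suppress); wire := (2, -2)
  [2] return_home on (suppress); wire := (3, 2)
  output (3, 2)

2 -2
2 -2
3 2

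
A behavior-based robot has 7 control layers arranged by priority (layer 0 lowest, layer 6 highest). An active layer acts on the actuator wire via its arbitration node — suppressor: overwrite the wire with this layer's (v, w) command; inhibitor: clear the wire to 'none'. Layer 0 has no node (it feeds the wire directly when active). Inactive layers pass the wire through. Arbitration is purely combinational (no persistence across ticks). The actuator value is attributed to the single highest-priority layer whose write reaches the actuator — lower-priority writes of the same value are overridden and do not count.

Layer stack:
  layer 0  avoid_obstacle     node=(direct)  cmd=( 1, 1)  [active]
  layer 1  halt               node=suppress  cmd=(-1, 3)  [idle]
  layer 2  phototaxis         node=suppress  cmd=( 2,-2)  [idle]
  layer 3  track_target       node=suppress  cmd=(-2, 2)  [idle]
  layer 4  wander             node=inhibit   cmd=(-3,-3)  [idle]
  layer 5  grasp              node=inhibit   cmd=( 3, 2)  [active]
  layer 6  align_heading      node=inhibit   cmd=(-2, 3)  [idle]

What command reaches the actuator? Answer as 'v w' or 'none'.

none

[0] avoid_obstacle on; wire := (1, 1)
[1] halt off; pass (1, 1)
[2] phototaxis off; pass (1, 1)
[3] track_target off; pass (1, 1)
[4] wander off; pass (1, 1)
[5] grasp on (inhibit); wire := none
[6] align_heading off; pass none
output none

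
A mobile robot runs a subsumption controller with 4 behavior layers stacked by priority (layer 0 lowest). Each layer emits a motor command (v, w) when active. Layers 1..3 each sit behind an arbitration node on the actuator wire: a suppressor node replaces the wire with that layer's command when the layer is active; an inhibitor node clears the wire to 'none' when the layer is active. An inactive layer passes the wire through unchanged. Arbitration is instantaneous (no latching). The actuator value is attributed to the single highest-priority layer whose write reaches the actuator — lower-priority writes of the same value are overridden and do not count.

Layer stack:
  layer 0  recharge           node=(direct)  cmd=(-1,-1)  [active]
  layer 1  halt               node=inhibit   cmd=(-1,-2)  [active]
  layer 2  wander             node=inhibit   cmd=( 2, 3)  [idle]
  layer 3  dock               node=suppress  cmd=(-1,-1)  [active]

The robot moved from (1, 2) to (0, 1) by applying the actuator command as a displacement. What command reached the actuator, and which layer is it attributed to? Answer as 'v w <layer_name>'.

displacement = (0, 1) − (1, 2) = (-1, -1)
L0 recharge: active, feeds wire = (-1, -1)
L1 halt: active, inhibitor → wire = none
L2 wander: idle → wire stays none
L3 dock: active, suppressor → wire = (-1, -1)
actuator = (-1, -1) — from layer 3 (dock)

-1 -1 dock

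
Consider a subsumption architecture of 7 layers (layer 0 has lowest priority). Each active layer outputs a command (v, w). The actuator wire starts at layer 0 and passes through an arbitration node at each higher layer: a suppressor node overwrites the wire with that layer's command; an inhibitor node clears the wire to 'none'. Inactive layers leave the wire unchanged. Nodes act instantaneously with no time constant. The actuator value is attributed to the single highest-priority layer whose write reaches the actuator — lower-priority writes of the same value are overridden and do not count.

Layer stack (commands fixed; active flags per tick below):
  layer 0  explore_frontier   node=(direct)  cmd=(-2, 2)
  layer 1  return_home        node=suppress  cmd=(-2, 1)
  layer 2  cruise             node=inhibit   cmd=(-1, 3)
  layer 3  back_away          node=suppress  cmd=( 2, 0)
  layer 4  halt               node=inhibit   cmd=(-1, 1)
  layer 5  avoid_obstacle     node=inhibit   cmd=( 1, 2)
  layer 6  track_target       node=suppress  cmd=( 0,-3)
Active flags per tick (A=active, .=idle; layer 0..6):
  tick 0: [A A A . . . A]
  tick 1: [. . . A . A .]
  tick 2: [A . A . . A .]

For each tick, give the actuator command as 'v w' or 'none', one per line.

tick 0:
  [0] explore_frontier on; wire := (-2, 2)
  [1] return_home on (suppress); wire := (-2, 1)
  [2] cruise on (inhibit); wire := none
  [3] back_away off; pass none
  [4] halt off; pass none
  [5] avoid_obstacle off; pass none
  [6] track_target on (suppress); wire := (0, -3)
  output (0, -3)
tick 1:
  [0] explore_frontier off; wire := none
  [1] return_home off; pass none
  [2] cruise off; pass none
  [3] back_away on (suppress); wire := (2, 0)
  [4] halt off; pass (2, 0)
  [5] avoid_obstacle on (inhibit); wire := none
  [6] track_target off; pass none
  output none
tick 2:
  [0] explore_frontier on; wire := (-2, 2)
  [1] return_home off; pass (-2, 2)
  [2] cruise on (inhibit); wire := none
  [3] back_away off; pass none
  [4] halt off; pass none
  [5] avoid_obstacle on (inhibit); wire := none
  [6] track_target off; pass none
  output none

0 -3
none
none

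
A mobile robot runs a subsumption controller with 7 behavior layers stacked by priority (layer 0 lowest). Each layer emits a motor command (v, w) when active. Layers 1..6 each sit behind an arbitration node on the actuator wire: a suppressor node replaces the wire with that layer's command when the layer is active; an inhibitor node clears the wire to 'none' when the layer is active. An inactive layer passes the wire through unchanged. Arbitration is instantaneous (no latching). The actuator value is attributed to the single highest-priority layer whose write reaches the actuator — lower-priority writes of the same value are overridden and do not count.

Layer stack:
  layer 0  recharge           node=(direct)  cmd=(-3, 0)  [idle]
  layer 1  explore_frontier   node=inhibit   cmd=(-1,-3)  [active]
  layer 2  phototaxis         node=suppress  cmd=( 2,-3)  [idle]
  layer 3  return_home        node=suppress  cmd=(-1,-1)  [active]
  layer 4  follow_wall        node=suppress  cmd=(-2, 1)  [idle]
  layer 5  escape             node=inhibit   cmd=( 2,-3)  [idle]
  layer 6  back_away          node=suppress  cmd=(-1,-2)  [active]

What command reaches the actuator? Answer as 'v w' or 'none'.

-1 -2

layer 0 (recharge) idle — none
layer 1 (explore_frontier) active — inhibits: none
layer 2 (phototaxis) idle — unchanged: none
layer 3 (return_home) active — suppresses: (-1, -1)
layer 4 (follow_wall) idle — unchanged: (-1, -1)
layer 5 (escape) idle — unchanged: (-1, -1)
layer 6 (back_away) active — suppresses: (-1, -2)
→ actuator (-1, -2)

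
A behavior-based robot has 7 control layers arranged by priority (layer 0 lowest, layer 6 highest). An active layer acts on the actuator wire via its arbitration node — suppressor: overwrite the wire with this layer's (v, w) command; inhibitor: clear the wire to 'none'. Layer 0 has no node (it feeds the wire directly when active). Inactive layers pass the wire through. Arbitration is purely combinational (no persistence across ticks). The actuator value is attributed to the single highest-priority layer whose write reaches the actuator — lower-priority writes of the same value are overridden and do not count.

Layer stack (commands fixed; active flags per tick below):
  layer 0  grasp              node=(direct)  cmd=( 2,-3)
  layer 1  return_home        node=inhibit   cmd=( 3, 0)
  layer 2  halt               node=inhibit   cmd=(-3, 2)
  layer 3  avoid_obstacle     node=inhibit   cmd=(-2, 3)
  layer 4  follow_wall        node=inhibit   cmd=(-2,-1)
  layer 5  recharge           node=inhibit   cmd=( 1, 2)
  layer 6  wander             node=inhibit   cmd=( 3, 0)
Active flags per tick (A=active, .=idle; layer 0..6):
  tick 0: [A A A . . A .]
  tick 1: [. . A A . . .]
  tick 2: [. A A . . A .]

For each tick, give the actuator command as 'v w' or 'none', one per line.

none
none
none

tick 0:
  layer 0 (grasp) active — direct: (2, -3)
  layer 1 (return_home) active — inhibits: none
  layer 2 (halt) active — inhibits: none
  layer 3 (avoid_obstacle) idle — unchanged: none
  layer 4 (follow_wall) idle — unchanged: none
  layer 5 (recharge) active — inhibits: none
  layer 6 (wander) idle — unchanged: none
  → actuator none
tick 1:
  layer 0 (grasp) idle — none
  layer 1 (return_home) idle — unchanged: none
  layer 2 (halt) active — inhibits: none
  layer 3 (avoid_obstacle) active — inhibits: none
  layer 4 (follow_wall) idle — unchanged: none
  layer 5 (recharge) idle — unchanged: none
  layer 6 (wander) idle — unchanged: none
  → actuator none
tick 2:
  layer 0 (grasp) idle — none
  layer 1 (return_home) active — inhibits: none
  layer 2 (halt) active — inhibits: none
  layer 3 (avoid_obstacle) idle — unchanged: none
  layer 4 (follow_wall) idle — unchanged: none
  layer 5 (recharge) active — inhibits: none
  layer 6 (wander) idle — unchanged: none
  → actuator none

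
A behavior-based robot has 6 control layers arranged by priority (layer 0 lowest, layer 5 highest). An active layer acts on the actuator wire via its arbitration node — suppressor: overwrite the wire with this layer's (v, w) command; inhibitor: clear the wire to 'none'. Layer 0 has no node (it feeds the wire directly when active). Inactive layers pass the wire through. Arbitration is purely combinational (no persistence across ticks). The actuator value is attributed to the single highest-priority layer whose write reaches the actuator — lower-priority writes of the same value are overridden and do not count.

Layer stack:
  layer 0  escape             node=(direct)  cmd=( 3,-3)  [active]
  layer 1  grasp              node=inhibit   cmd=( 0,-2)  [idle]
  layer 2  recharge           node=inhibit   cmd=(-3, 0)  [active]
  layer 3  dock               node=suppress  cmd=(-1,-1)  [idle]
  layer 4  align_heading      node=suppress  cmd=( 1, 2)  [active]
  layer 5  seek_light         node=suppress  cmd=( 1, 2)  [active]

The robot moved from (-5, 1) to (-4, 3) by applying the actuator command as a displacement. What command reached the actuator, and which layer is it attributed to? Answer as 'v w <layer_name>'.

displacement = (-4, 3) − (-5, 1) = (1, 2)
[0] escape on; wire := (3, -3)
[1] grasp off; pass (3, -3)
[2] recharge on (inhibit); wire := none
[3] dock off; pass none
[4] align_heading on (suppress); wire := (1, 2)
[5] seek_light on (suppress); wire := (1, 2)
output (1, 2) — from layer 5 (seek_light)

1 2 seek_light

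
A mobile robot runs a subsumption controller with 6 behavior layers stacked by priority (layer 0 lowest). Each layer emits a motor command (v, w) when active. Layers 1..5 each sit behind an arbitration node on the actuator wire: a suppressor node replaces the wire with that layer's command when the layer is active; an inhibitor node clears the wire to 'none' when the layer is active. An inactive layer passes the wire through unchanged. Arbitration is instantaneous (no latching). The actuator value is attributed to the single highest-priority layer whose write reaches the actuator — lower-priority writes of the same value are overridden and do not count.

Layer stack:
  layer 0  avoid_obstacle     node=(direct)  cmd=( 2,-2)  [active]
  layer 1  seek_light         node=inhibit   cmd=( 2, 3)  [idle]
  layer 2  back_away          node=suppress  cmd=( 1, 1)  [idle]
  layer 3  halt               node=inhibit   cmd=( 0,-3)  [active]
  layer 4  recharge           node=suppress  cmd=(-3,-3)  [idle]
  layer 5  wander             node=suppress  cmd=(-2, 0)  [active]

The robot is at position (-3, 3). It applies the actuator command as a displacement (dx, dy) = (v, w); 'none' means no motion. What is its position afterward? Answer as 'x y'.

layer 0 (avoid_obstacle) active — direct: (2, -2)
layer 1 (seek_light) idle — unchanged: (2, -2)
layer 2 (back_away) idle — unchanged: (2, -2)
layer 3 (halt) active — inhibits: none
layer 4 (recharge) idle — unchanged: none
layer 5 (wander) active — suppresses: (-2, 0)
→ actuator (-2, 0)
position: (-3, 3) + (-2, 0) = (-5, 3)

-5 3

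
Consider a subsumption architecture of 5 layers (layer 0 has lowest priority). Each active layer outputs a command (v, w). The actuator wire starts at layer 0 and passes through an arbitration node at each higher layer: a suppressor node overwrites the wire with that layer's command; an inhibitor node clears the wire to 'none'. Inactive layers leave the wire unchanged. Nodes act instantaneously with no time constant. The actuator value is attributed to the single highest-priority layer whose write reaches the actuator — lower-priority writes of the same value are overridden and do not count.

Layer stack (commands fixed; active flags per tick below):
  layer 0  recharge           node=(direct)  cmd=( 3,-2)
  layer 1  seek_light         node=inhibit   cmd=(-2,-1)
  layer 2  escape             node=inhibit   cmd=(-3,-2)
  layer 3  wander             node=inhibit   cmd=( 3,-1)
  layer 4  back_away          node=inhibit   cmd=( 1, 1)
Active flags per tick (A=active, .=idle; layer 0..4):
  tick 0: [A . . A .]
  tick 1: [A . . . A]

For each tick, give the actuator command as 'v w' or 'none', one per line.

none
none

tick 0:
  layer 0 (recharge) active — direct: (3, -2)
  layer 1 (seek_light) idle — unchanged: (3, -2)
  layer 2 (escape) idle — unchanged: (3, -2)
  layer 3 (wander) active — inhibits: none
  layer 4 (back_away) idle — unchanged: none
  → actuator none
tick 1:
  layer 0 (recharge) active — direct: (3, -2)
  layer 1 (seek_light) idle — unchanged: (3, -2)
  layer 2 (escape) idle — unchanged: (3, -2)
  layer 3 (wander) idle — unchanged: (3, -2)
  layer 4 (back_away) active — inhibits: none
  → actuator none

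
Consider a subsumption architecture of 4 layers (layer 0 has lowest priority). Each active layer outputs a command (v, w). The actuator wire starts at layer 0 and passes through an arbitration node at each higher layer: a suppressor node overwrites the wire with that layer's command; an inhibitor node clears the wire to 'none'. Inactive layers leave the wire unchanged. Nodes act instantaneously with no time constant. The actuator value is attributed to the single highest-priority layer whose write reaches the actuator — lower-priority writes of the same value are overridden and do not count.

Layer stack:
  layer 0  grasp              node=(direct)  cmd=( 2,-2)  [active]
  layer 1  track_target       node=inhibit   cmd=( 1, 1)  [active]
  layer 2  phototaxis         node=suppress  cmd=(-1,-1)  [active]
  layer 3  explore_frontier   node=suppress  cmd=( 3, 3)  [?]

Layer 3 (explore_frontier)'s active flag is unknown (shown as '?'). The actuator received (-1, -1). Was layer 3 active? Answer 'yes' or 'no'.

no

If layer 3 is active=yes:
  actuator would be (3, 3)
If layer 3 is active=no:
  actuator would be (-1, -1)
Observed (-1, -1), so layer 3 was idle.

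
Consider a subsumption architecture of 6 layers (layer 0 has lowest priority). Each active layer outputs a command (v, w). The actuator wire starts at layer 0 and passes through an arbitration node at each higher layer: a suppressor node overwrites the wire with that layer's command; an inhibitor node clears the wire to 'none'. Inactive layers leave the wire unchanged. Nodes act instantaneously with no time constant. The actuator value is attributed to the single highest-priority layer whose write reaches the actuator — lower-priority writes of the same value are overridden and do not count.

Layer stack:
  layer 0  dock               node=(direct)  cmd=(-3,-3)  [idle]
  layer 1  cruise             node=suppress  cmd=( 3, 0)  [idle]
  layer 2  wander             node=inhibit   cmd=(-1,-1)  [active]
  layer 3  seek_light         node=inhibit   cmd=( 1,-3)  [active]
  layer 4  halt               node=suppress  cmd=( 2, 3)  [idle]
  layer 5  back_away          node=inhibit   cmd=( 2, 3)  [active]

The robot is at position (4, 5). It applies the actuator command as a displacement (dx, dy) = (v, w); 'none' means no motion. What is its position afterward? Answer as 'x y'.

4 5

L0 dock: idle → wire = none
L1 cruise: idle → wire stays none
L2 wander: active, inhibitor → wire = none
L3 seek_light: active, inhibitor → wire = none
L4 halt: idle → wire stays none
L5 back_away: active, inhibitor → wire = none
actuator = none
position: (4, 5) + none = (4, 5)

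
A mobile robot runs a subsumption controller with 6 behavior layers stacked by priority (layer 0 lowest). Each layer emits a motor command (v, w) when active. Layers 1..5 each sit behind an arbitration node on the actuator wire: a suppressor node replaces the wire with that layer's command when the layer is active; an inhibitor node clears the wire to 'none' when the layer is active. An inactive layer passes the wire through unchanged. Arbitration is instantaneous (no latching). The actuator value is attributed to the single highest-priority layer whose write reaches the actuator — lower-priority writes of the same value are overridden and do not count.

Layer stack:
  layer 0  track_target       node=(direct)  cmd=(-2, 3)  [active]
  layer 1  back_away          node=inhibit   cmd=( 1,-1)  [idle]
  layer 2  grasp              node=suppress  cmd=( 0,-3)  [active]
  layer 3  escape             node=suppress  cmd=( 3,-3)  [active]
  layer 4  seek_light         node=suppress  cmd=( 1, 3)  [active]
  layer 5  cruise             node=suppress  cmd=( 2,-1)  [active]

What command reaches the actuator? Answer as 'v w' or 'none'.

L0 track_target: active, feeds wire = (-2, 3)
L1 back_away: idle → wire stays (-2, 3)
L2 grasp: active, suppressor → wire = (0, -3)
L3 escape: active, suppressor → wire = (3, -3)
L4 seek_light: active, suppressor → wire = (1, 3)
L5 cruise: active, suppressor → wire = (2, -1)
actuator = (2, -1)

2 -1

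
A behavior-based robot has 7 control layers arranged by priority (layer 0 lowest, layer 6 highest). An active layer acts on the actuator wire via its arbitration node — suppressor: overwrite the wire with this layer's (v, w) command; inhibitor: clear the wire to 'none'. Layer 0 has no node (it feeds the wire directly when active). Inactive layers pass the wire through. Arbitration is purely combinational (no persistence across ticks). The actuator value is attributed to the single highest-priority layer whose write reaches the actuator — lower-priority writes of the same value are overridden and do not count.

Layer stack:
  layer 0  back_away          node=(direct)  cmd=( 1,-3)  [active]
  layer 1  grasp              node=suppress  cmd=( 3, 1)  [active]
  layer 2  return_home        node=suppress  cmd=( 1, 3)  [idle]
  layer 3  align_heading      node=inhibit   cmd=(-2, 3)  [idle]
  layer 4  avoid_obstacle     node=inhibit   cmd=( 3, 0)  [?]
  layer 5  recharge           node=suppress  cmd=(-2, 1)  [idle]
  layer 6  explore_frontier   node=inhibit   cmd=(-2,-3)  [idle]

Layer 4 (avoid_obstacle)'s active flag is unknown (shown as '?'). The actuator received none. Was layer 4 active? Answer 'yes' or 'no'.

If layer 4 is active=yes:
  actuator would be none
If layer 4 is active=no:
  actuator would be (3, 1)
Observed none, so layer 4 was active.

yes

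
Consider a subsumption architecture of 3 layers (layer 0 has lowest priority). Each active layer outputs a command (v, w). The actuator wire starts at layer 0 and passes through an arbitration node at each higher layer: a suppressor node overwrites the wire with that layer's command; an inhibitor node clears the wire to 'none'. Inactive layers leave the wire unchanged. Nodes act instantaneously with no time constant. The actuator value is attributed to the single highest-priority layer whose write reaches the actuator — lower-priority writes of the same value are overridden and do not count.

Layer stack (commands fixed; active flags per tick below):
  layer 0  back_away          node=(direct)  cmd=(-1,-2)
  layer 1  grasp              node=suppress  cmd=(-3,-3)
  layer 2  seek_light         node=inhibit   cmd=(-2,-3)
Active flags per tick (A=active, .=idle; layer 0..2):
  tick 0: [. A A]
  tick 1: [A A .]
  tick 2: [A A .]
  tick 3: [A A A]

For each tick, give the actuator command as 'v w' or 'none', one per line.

none
-3 -3
-3 -3
none

tick 0:
  layer 0 (back_away) idle — none
  layer 1 (grasp) active — suppresses: (-3, -3)
  layer 2 (seek_light) active — inhibits: none
  → actuator none
tick 1:
  layer 0 (back_away) active — direct: (-1, -2)
  layer 1 (grasp) active — suppresses: (-3, -3)
  layer 2 (seek_light) idle — unchanged: (-3, -3)
  → actuator (-3, -3)
tick 2:
  layer 0 (back_away) active — direct: (-1, -2)
  layer 1 (grasp) active — suppresses: (-3, -3)
  layer 2 (seek_light) idle — unchanged: (-3, -3)
  → actuator (-3, -3)
tick 3:
  layer 0 (back_away) active — direct: (-1, -2)
  layer 1 (grasp) active — suppresses: (-3, -3)
  layer 2 (seek_light) active — inhibits: none
  → actuator none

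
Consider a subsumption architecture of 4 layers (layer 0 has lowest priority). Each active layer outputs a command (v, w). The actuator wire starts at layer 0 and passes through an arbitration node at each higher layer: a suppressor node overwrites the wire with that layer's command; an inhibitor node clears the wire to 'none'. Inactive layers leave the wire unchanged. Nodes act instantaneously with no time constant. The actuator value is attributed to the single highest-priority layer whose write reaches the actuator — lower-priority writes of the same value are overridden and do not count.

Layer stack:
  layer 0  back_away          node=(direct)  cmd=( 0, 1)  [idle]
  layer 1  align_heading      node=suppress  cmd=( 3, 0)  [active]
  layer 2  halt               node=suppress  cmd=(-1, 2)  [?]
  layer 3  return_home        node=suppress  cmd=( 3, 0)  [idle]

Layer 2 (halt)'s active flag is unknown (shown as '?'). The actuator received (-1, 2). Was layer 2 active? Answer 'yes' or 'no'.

yes

If layer 2 is active=yes:
  actuator would be (-1, 2)
If layer 2 is active=no:
  actuator would be (3, 0)
Observed (-1, 2), so layer 2 was active.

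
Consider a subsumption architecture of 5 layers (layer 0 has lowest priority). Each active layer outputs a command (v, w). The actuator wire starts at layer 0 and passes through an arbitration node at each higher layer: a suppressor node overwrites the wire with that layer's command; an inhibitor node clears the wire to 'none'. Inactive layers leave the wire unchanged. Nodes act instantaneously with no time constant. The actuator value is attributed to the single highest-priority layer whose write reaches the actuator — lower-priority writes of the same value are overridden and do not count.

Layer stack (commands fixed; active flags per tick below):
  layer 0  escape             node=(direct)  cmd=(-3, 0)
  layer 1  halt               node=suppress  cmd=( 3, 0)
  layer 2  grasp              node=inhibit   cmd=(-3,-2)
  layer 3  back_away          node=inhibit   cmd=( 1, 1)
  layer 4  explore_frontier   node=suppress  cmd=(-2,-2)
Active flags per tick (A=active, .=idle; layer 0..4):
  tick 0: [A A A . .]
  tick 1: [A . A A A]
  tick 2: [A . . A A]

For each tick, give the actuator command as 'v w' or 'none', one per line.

none
-2 -2
-2 -2

tick 0:
  layer 0 (escape) active — direct: (-3, 0)
  layer 1 (halt) active — suppresses: (3, 0)
  layer 2 (grasp) active — inhibits: none
  layer 3 (back_away) idle — unchanged: none
  layer 4 (explore_frontier) idle — unchanged: none
  → actuator none
tick 1:
  layer 0 (escape) active — direct: (-3, 0)
  layer 1 (halt) idle — unchanged: (-3, 0)
  layer 2 (grasp) active — inhibits: none
  layer 3 (back_away) active — inhibits: none
  layer 4 (explore_frontier) active — suppresses: (-2, -2)
  → actuator (-2, -2)
tick 2:
  layer 0 (escape) active — direct: (-3, 0)
  layer 1 (halt) idle — unchanged: (-3, 0)
  layer 2 (grasp) idle — unchanged: (-3, 0)
  layer 3 (back_away) active — inhibits: none
  layer 4 (explore_frontier) active — suppresses: (-2, -2)
  → actuator (-2, -2)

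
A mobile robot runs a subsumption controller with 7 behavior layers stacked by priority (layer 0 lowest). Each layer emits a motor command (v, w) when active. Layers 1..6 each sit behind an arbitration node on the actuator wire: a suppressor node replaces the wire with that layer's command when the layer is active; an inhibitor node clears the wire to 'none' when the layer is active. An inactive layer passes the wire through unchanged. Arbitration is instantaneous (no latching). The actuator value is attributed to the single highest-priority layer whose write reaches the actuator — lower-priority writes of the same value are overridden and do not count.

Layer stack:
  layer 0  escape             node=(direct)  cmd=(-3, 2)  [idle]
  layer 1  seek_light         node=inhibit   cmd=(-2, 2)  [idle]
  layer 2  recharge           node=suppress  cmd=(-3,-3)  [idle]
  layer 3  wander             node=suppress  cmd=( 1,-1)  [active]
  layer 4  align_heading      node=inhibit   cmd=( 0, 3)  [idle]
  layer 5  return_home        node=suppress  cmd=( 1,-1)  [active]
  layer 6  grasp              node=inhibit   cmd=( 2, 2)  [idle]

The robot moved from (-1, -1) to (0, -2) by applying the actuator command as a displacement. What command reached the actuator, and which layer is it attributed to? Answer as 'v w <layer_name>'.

1 -1 return_home

displacement = (0, -2) − (-1, -1) = (1, -1)
[0] escape off; wire := none
[1] seek_light off; pass none
[2] recharge off; pass none
[3] wander on (suppress); wire := (1, -1)
[4] align_heading off; pass (1, -1)
[5] return_home on (suppress); wire := (1, -1)
[6] grasp off; pass (1, -1)
output (1, -1) — from layer 5 (return_home)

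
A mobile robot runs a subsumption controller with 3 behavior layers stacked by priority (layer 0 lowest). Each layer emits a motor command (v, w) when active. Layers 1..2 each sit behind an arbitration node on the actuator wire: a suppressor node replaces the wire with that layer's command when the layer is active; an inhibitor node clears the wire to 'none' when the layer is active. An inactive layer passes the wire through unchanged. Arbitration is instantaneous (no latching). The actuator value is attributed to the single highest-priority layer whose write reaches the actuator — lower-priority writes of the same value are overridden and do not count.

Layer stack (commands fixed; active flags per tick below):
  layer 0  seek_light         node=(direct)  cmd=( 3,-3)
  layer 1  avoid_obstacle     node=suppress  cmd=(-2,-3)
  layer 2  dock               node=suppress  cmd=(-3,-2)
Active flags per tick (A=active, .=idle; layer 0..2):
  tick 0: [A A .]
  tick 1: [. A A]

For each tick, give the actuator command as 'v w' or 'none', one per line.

tick 0:
  [0] seek_light on; wire := (3, -3)
  [1] avoid_obstacle on (suppress); wire := (-2, -3)
  [2] dock off; pass (-2, -3)
  output (-2, -3)
tick 1:
  [0] seek_light off; wire := none
  [1] avoid_obstacle on (suppress); wire := (-2, -3)
  [2] dock on (suppress); wire := (-3, -2)
  output (-3, -2)

-2 -3
-3 -2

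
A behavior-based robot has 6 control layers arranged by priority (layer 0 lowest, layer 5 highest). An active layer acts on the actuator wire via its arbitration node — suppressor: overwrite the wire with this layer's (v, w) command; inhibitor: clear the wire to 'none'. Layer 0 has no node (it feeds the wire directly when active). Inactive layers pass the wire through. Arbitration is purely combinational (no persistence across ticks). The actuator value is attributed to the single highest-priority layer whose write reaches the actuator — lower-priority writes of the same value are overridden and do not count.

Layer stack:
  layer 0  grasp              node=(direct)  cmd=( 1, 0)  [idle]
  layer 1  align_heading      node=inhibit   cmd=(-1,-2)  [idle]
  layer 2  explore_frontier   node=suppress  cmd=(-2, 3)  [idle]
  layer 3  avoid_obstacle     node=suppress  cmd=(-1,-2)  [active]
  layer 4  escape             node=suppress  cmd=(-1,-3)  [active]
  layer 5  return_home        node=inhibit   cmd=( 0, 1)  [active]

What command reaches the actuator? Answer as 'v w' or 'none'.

none

[0] grasp off; wire := none
[1] align_heading off; pass none
[2] explore_frontier off; pass none
[3] avoid_obstacle on (suppress); wire := (-1, -2)
[4] escape on (suppress); wire := (-1, -3)
[5] return_home on (inhibit); wire := none
output none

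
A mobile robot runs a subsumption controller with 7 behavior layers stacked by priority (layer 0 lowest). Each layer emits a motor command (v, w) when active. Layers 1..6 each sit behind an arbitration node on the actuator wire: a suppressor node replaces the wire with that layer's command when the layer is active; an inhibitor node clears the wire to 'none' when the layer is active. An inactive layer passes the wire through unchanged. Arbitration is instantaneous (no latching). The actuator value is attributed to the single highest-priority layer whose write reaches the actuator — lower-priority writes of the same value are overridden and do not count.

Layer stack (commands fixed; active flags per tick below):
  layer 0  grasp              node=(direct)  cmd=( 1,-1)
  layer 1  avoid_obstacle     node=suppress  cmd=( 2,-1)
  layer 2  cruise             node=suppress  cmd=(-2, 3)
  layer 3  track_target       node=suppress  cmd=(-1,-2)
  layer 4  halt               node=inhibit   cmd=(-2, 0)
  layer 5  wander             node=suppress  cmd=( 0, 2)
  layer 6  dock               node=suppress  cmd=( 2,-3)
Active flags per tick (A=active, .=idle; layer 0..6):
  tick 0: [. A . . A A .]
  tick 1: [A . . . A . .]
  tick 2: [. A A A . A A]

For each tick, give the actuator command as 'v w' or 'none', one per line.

0 2
none
2 -3

tick 0:
  L0 grasp: idle → wire = none
  L1 avoid_obstacle: active, suppressor → wire = (2, -1)
  L2 cruise: idle → wire stays (2, -1)
  L3 track_target: idle → wire stays (2, -1)
  L4 halt: active, inhibitor → wire = none
  L5 wander: active, suppressor → wire = (0, 2)
  L6 dock: idle → wire stays (0, 2)
  actuator = (0, 2)
tick 1:
  L0 grasp: active, feeds wire = (1, -1)
  L1 avoid_obstacle: idle → wire stays (1, -1)
  L2 cruise: idle → wire stays (1, -1)
  L3 track_target: idle → wire stays (1, -1)
  L4 halt: active, inhibitor → wire = none
  L5 wander: idle → wire stays none
  L6 dock: idle → wire stays none
  actuator = none
tick 2:
  L0 grasp: idle → wire = none
  L1 avoid_obstacle: active, suppressor → wire = (2, -1)
  L2 cruise: active, suppressor → wire = (-2, 3)
  L3 track_target: active, suppressor → wire = (-1, -2)
  L4 halt: idle → wire stays (-1, -2)
  L5 wander: active, suppressor → wire = (0, 2)
  L6 dock: active, suppressor → wire = (2, -3)
  actuator = (2, -3)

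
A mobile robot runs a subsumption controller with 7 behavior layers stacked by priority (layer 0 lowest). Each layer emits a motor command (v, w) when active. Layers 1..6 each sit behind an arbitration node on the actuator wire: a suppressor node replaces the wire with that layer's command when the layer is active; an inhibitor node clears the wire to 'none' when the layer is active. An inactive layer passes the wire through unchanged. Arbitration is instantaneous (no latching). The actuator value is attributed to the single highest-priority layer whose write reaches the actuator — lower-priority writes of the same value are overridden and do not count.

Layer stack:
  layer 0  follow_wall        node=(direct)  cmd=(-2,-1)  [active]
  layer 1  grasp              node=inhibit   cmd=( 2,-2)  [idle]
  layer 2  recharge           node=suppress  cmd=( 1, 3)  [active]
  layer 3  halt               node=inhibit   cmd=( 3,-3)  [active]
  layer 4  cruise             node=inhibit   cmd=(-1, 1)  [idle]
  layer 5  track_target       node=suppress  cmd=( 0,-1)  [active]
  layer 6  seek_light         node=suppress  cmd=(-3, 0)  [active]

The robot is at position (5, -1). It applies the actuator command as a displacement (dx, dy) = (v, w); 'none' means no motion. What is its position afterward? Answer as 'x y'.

2 -1

L0 follow_wall: active, feeds wire = (-2, -1)
L1 grasp: idle → wire stays (-2, -1)
L2 recharge: active, suppressor → wire = (1, 3)
L3 halt: active, inhibitor → wire = none
L4 cruise: idle → wire stays none
L5 track_target: active, suppressor → wire = (0, -1)
L6 seek_light: active, suppressor → wire = (-3, 0)
actuator = (-3, 0)
position: (5, -1) + (-3, 0) = (2, -1)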